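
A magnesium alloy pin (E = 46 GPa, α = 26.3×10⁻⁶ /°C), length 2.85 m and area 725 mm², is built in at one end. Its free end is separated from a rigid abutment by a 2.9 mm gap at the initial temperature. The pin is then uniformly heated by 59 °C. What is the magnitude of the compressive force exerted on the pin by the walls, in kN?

Unrestrained expansion: δ_free = αΔT L = 26.3×10⁻⁶ × 59 × 2850 = 4.422 mm.
After closing the 2.9 mm clearance, 4.422 − 2.9 = 1.522 mm of expansion remains to be suppressed by the wall.
Compatibility: PL/(AE) = 1.522 mm, so σ = P/A = E × (1.522/2850) = 24.57 MPa.
Force on the wall = σA = 24.57 × 725 mm² = 17.81 kN.

P ≈ 17.8 kN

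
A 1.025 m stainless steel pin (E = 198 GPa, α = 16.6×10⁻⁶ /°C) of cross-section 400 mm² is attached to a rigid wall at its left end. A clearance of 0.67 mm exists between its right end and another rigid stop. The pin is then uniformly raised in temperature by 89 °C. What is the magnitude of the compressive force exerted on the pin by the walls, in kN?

P ≈ 65.2 kN

If the wall were absent the pin would grow by αΔT L = 16.6×10⁻⁶ × 89 × 1025 = 1.514 mm.
After closing the 0.67 mm clearance, 1.514 − 0.67 = 0.8443 mm of expansion remains to be suppressed by the wall.
Compatibility: PL/(AE) = 0.8443 mm, so σ = P/A = E × (0.8443/1025) = 163.1 MPa.
Force on the wall = σA = 163.1 × 400 mm² = 65.24 kN.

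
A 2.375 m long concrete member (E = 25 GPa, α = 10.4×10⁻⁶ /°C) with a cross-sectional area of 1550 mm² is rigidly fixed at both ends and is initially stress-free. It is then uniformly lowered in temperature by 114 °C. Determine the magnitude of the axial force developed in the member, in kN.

Full restraint means ε = 0, so the stress is σ = EαΔT = 25×10³ × 10.4×10⁻⁶ × 114 = 29.64 MPa.
Then P = σA = 29.64 × 1550 mm² = 45.94 kN, tensile.

P ≈ 45.9 kN (tensile)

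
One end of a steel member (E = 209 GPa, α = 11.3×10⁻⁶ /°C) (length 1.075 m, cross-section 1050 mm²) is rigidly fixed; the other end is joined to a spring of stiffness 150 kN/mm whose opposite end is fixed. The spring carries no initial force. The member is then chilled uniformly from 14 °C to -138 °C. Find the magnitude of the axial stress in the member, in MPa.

Free thermal contraction: δ_free = αΔT L = 11.3×10⁻⁶ × 152 × 1075 = 1.846 mm.
With a force P in the spring, the elastic change of the member is PL/(AE) and that of the spring is P/k; compatibility requires their sum to equal δ_free.
So P = δ_free / [L/(AE) + 1/k] = 1.846 / [ 1075/(1050×209×10³) + 1/(150×10³) ].
P = 1.846 / 1.157×10⁻⁵ = 159700 N.
σ = P/A = 159700/1050 = 152 MPa.

σ ≈ 152 MPa (tensile)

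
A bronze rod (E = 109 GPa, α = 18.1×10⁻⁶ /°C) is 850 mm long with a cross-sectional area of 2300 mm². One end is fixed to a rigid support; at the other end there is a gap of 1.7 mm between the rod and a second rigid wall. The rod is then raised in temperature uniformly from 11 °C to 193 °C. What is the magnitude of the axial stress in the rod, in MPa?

Free thermal elongation = αΔT L = 18.1×10⁻⁶ × 182 × 850 = 2.8 mm.
The gap closes (δ_free > 1.7 mm) and the wall then resists a further 2.8 − 1.7 = 1.1 mm of expansion.
Compatibility: PL/(AE) = 1.1 mm, so σ = P/A = E × (1.1/850) = 141.1 MPa.

σ ≈ 141 MPa (compressive)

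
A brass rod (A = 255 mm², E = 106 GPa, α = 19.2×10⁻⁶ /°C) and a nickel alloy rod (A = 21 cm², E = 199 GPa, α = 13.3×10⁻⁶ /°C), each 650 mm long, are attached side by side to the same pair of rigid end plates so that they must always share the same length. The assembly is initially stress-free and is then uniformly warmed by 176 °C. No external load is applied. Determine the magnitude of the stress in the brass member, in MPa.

σ ≈ 103 MPa (compressive)

The brass has the larger α, so on heating it would change length more than the nickel alloy if both were free. The rigid plates force a common final length, so the brass is put into compression and the nickel alloy into tension, with equal and opposite forces P (no external load).
Equating the net (thermal + elastic) strains gives |α₁ − α₂|·ΔT = P·[1/(A₁E₁) + 1/(A₂E₂)].
|α₁ − α₂|·ΔT = 5.9×10⁻⁶ × 176 = 0.001038.
1/(A₁E₁) + 1/(A₂E₂) = 1/(255×106×10³) + 1/(2100×199×10³) = 3.939×10⁻⁸ N⁻¹.
P = 0.001038 / 3.939×10⁻⁸ = 26360 N = 26.36 kN.
σ_{brass} = P/A₁ = 26360/255 = 103.4 MPa, compressive.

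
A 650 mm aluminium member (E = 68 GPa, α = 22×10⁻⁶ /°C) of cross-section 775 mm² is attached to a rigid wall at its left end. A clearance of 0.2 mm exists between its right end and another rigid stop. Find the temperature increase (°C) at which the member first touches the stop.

Contact occurs when the free expansion equals the gap: αΔT L = 0.2 mm.
ΔT = 0.2 / (22×10⁻⁶ × 650) = 13.99 °C.

ΔT ≈ 14 °C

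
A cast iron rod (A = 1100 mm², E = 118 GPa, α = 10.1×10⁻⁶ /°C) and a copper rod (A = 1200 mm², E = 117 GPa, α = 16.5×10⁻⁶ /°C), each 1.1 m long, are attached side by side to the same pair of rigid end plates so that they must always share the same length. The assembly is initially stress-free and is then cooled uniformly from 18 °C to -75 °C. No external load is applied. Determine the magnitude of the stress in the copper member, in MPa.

σ ≈ 33.5 MPa (tensile)

Both members must finish at the same length. With the larger α, the copper tends to over-contract; the plates restrain it, putting the copper in tension and the cast iron in compression. With no external load the two internal forces are equal and opposite, magnitude P.
Compatibility of the two members (thermal + elastic change equal): (α₁ − α₂)ΔT = P·[1/(A₁E₁) + 1/(A₂E₂)].
|α₁ − α₂|·ΔT = 6.4×10⁻⁶ × 93 = 0.0005952.
1/(A₁E₁) + 1/(A₂E₂) = 1/(1100×118×10³) + 1/(1200×117×10³) = 1.483×10⁻⁸ N⁻¹.
P = 0.0005952 / 1.483×10⁻⁸ = 40140 N = 40.14 kN.
σ_{copper} = P/A₂ = 40140/1200 = 33.45 MPa, tensile.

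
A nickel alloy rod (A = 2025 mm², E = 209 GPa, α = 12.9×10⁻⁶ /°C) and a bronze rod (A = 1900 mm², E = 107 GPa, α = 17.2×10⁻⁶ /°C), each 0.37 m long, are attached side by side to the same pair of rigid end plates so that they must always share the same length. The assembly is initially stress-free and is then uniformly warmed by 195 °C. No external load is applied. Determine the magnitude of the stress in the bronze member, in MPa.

Equilibrium of a rigid end plate with no external load gives equal and opposite internal forces ±P in the two members. Since α_{bronze} > α_{nickel alloy}, heating drives the bronze into compression and the nickel alloy into tension.
Setting the final lengths equal and cancelling L: (α₁ − α₂)ΔT = P/(A₁E₁) + P/(A₂E₂).
|α₁ − α₂|·ΔT = 4.3×10⁻⁶ × 195 = 0.0008385.
1/(A₁E₁) + 1/(A₂E₂) = 1/(2025×209×10³) + 1/(1900×107×10³) = 7.282×10⁻⁹ N⁻¹.
P = 0.0008385 / 7.282×10⁻⁹ = 115200 N = 115.2 kN.
σ_{bronze} = P/A₂ = 115200/1900 = 60.61 MPa, compressive.

σ ≈ 60.6 MPa (compressive)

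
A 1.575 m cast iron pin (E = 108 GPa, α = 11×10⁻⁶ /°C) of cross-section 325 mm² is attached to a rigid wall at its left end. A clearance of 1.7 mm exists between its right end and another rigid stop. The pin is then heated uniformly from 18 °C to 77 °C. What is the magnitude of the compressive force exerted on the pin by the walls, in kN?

P ≈ 0 kN

If the wall were absent the pin would grow by αΔT L = 11×10⁻⁶ × 59 × 1575 = 1.022 mm.
Since δ_free = 1.02 mm is less than the 1.7 mm gap, the pin never touches the wall. No axial force develops.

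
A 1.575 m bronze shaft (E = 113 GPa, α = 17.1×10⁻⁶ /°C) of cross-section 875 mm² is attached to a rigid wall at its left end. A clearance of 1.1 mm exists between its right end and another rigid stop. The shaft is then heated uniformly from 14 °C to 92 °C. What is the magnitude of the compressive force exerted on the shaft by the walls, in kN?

P ≈ 62.8 kN

Free thermal elongation = αΔT L = 17.1×10⁻⁶ × 78 × 1575 = 2.101 mm.
This exceeds the 1.1 mm gap, so the wall pushes back. The portion of expansion that must be recovered elastically is δ_free − gap = 2.101 − 1.1 = 1.001 mm.
So σ = E(δ_free − g)/L = 113×10³ × 1.001/1575 = 71.8 MPa.
P = σA = 71.8 × 875 = 62.82 kN.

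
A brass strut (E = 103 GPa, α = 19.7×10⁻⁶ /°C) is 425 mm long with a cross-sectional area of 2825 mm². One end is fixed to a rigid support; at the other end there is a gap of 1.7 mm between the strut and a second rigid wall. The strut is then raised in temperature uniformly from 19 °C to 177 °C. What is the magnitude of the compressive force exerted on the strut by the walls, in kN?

P ≈ 0 kN

Unrestrained expansion: δ_free = αΔT L = 19.7×10⁻⁶ × 158 × 425 = 1.323 mm.
Since δ_free = 1.32 mm is less than the 1.7 mm gap, the strut never touches the wall. No axial force develops.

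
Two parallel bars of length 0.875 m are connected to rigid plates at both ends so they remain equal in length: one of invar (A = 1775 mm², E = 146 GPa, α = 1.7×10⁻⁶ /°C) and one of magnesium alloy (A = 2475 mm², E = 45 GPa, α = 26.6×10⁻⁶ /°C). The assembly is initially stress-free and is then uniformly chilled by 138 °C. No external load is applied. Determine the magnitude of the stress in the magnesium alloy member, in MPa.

σ ≈ 108 MPa (tensile)

Both members must finish at the same length. With the larger α, the magnesium alloy tends to over-contract; the plates restrain it, putting the magnesium alloy in tension and the invar in compression. With no external load the two internal forces are equal and opposite, magnitude P.
Setting the final lengths equal and cancelling L: (α₁ − α₂)ΔT = P/(A₁E₁) + P/(A₂E₂).
|α₁ − α₂|·ΔT = 24.9×10⁻⁶ × 138 = 0.003436.
1/(A₁E₁) + 1/(A₂E₂) = 1/(1775×146×10³) + 1/(2475×45×10³) = 1.284×10⁻⁸ N⁻¹.
So P = 0.003436 / 1.284×10⁻⁸ = 267.7 kN.
σ_{magnesium alloy} = P/A₂ = 267700/2475 = 108.1 MPa, tensile.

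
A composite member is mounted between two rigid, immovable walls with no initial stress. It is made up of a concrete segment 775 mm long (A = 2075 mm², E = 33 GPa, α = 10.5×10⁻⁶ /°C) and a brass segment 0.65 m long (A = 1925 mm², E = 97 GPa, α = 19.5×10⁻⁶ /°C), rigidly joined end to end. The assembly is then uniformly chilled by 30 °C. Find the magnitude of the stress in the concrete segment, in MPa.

Free thermal contraction of the whole bar: Σ αᵢΔT Lᵢ = 10.5×10⁻⁶×30×775 + 19.5×10⁻⁶×30×650 = 0.6244 mm.
The walls prevent any net length change, so an axial force P (same in every segment) develops. Compatibility: P · Σ Lᵢ/(AᵢEᵢ) = δ_free.
Σ Lᵢ/(AᵢEᵢ) = 775/(2075×33×10³) + 650/(1925×97×10³) = 1.48×10⁻⁵ mm/N.
So P = 0.6244 / 1.48×10⁻⁵ = 42.19 kN, tensile.
σ_{concrete} = P / A = 42190 / 2075 = 20.33 MPa.

σ ≈ 20.3 MPa (tensile)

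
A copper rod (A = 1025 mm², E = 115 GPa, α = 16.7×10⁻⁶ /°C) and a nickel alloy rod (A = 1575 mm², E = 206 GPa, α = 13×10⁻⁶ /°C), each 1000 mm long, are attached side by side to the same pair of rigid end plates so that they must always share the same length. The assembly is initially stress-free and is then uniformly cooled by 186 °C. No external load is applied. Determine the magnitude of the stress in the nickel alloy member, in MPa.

The copper has the larger α, so on cooling it would change length more than the nickel alloy if both were free. The rigid plates force a common final length, so the copper is put into tension and the nickel alloy into compression, with equal and opposite forces P (no external load).
Equating the net (thermal + elastic) strains gives |α₁ − α₂|·ΔT = P·[1/(A₁E₁) + 1/(A₂E₂)].
|α₁ − α₂|·ΔT = 3.7×10⁻⁶ × 186 = 0.0006882.
1/(A₁E₁) + 1/(A₂E₂) = 1/(1025×115×10³) + 1/(1575×206×10³) = 1.157×10⁻⁸ N⁻¹.
P = 0.0006882 / 1.157×10⁻⁸ = 59500 N = 59.5 kN.
σ_{nickel alloy} = P/A₂ = 59500/1575 = 37.78 MPa, compressive.

σ ≈ 37.8 MPa (compressive)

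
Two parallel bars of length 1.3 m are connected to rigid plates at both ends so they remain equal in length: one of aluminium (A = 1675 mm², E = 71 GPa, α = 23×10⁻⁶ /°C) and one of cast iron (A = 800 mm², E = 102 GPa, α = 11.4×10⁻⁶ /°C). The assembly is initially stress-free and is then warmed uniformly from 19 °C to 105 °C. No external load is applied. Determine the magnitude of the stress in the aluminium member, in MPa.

Equilibrium of a rigid end plate with no external load gives equal and opposite internal forces ±P in the two members. Since α_{aluminium} > α_{cast iron}, heating drives the aluminium into compression and the cast iron into tension.
Setting the final lengths equal and cancelling L: (α₁ − α₂)ΔT = P/(A₁E₁) + P/(A₂E₂).
|α₁ − α₂|·ΔT = 11.6×10⁻⁶ × 86 = 0.0009976.
1/(A₁E₁) + 1/(A₂E₂) = 1/(1675×71×10³) + 1/(800×102×10³) = 2.066×10⁻⁸ N⁻¹.
P = 0.0009976 / 2.066×10⁻⁸ = 48280 N = 48.28 kN.
σ_{aluminium} = P/A₁ = 48280/1675 = 28.82 MPa, compressive.

σ ≈ 28.8 MPa (compressive)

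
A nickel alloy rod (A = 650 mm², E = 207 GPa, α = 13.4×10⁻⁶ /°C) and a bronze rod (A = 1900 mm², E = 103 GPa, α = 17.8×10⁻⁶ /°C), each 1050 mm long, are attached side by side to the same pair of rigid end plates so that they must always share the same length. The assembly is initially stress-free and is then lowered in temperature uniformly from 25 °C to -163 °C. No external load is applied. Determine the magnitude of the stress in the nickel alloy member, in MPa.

σ ≈ 101 MPa (compressive)

Both members must finish at the same length. With the larger α, the bronze tends to over-contract; the plates restrain it, putting the bronze in tension and the nickel alloy in compression. With no external load the two internal forces are equal and opposite, magnitude P.
Compatibility of the two members (thermal + elastic change equal): (α₁ − α₂)ΔT = P·[1/(A₁E₁) + 1/(A₂E₂)].
|α₁ − α₂|·ΔT = 4.4×10⁻⁶ × 188 = 0.0008272.
1/(A₁E₁) + 1/(A₂E₂) = 1/(650×207×10³) + 1/(1900×103×10³) = 1.254×10⁻⁸ N⁻¹.
So P = 0.0008272 / 1.254×10⁻⁸ = 65.95 kN.
σ_{nickel alloy} = P/A₁ = 65950/650 = 101.5 MPa, compressive.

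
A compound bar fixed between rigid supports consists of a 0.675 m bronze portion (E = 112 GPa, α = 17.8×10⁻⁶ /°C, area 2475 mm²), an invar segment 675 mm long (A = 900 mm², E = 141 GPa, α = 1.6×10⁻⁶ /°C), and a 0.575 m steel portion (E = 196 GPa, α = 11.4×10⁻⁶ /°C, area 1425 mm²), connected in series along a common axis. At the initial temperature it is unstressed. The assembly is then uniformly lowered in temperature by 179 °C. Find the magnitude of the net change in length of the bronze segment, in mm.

With the walls removed the bar would change length by δ_free = Σ αᵢΔT Lᵢ = 17.8×10⁻⁶×179×675 + 1.6×10⁻⁶×179×675 + 11.4×10⁻⁶×179×575 = 3.517 mm.
Since the ends are fixed, an axial force P builds up, equal in every segment, with P · Σ Lᵢ/(AᵢEᵢ) = δ_free.
The series flexibility is Σ Lᵢ/(AᵢEᵢ) = 675/(2475×112×10³) + 675/(900×141×10³) + 575/(1425×196×10³) = 9.813×10⁻⁶ mm/N.
P = 3.517 / 9.813×10⁻⁶ = 358400 N = 358.4 kN, tensile.
For the bronze segment, free thermal change = 17.8×10⁻⁶×179×675 = 2.151 mm and elastic change from P = 358400×675/(2475×112×10³) = 0.8728 mm; these oppose, so the net change is 1.28 mm (segment shortens).

|ΔL| ≈ 1.28 mm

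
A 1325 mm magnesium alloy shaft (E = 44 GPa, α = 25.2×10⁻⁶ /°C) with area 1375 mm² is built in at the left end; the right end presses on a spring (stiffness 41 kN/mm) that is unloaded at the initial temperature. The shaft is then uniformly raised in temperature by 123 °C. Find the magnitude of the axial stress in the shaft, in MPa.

σ ≈ 64.5 MPa (compressive)

Free thermal expansion: δ_free = αΔT L = 25.2×10⁻⁶ × 123 × 1325 = 4.107 mm.
Let P be the compressive force at the spring. The shaft shortens elastically by PL/(AE) and the spring compresses by P/k; together these equal δ_free.
P [ L/(AE) + 1/k ] = δ_free → P [ 1325/(1375×44×10³) + 1/(41×10³) ] = 4.107.
P = 4.107 / 4.629×10⁻⁵ = 88720 N.
σ = P/A = 88720/1375 = 64.52 MPa.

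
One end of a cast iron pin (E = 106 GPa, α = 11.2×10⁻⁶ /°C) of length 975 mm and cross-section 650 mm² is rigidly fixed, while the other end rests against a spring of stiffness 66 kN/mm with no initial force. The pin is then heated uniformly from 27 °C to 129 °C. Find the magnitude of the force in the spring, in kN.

P ≈ 38 kN

Free thermal expansion: δ_free = αΔT L = 11.2×10⁻⁶ × 102 × 975 = 1.114 mm.
Let P be the compressive force at the spring. The pin shortens elastically by PL/(AE) and the spring compresses by P/k; together these equal δ_free.
So P = δ_free / [L/(AE) + 1/k] = 1.114 / [ 975/(650×106×10³) + 1/(66×10³) ].
P = 1.114 / 2.93×10⁻⁵ = 38010 N.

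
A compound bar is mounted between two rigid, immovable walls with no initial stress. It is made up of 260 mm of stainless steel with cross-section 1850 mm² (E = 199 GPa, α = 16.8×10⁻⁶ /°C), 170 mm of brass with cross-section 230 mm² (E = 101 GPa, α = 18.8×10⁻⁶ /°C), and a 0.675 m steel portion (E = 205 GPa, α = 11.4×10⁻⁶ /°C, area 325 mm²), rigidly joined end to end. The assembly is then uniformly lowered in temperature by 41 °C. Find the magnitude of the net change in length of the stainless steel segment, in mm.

Free thermal contraction of the whole bar: Σ αᵢΔT Lᵢ = 16.8×10⁻⁶×41×260 + 18.8×10⁻⁶×41×170 + 11.4×10⁻⁶×41×675 = 0.6256 mm.
Since the ends are fixed, an axial force P builds up, equal in every segment, with P · Σ Lᵢ/(AᵢEᵢ) = δ_free.
Σ Lᵢ/(AᵢEᵢ) = 260/(1850×199×10³) + 170/(230×101×10³) + 675/(325×205×10³) = 1.816×10⁻⁵ mm/N.
So P = 0.6256 / 1.816×10⁻⁵ = 34.46 kN, tensile.
For the stainless steel segment, free thermal change = 16.8×10⁻⁶×41×260 = 0.1791 mm and elastic change from P = 34460×260/(1850×199×10³) = 0.02434 mm; these oppose, so the net change is 0.155 mm (segment shortens).

|ΔL| ≈ 0.155 mm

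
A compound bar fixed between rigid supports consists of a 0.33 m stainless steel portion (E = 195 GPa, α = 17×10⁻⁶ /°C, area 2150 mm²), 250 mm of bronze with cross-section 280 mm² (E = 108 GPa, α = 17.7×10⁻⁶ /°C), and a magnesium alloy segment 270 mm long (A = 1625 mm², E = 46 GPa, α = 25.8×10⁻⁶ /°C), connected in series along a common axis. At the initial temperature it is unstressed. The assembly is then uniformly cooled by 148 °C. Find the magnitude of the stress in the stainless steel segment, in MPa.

If the supports were absent, the total length change would be Σ αᵢΔT Lᵢ = 17×10⁻⁶×148×330 + 17.7×10⁻⁶×148×250 + 25.8×10⁻⁶×148×270 = 2.516 mm.
The walls prevent any net length change, so an axial force P (same in every segment) develops. Compatibility: P · Σ Lᵢ/(AᵢEᵢ) = δ_free.
The series flexibility is Σ Lᵢ/(AᵢEᵢ) = 330/(2150×195×10³) + 250/(280×108×10³) + 270/(1625×46×10³) = 1.267×10⁻⁵ mm/N.
P = 2.516 / 1.267×10⁻⁵ = 198600 N = 198.6 kN, tensile.
σ_{stainless steel} = P / A = 198600 / 2150 = 92.39 MPa.

σ ≈ 92.4 MPa (tensile)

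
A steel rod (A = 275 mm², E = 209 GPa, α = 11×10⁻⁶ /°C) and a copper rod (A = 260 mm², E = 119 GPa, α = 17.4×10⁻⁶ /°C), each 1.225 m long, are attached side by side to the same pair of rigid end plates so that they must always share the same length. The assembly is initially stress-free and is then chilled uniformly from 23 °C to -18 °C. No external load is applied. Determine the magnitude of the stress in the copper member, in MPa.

The copper has the larger α, so on cooling it would change length more than the steel if both were free. The rigid plates force a common final length, so the copper is put into tension and the steel into compression, with equal and opposite forces P (no external load).
Compatibility of the two members (thermal + elastic change equal): (α₁ − α₂)ΔT = P·[1/(A₁E₁) + 1/(A₂E₂)].
|α₁ − α₂|·ΔT = 6.4×10⁻⁶ × 41 = 0.0002624.
1/(A₁E₁) + 1/(A₂E₂) = 1/(275×209×10³) + 1/(260×119×10³) = 4.972×10⁻⁸ N⁻¹.
So P = 0.0002624 / 4.972×10⁻⁸ = 5.278 kN.
σ_{copper} = P/A₂ = 5278/260 = 20.3 MPa, tensile.

σ ≈ 20.3 MPa (tensile)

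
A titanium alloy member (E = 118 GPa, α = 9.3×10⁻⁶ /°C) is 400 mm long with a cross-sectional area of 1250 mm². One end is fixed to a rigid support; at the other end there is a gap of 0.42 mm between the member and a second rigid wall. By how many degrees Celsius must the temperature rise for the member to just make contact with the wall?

The gap closes when αΔT L = 0.42 mm, since the member is still unstressed at that instant.
ΔT = 0.42 / (9.3×10⁻⁶ × 400) = 112.9 °C.

ΔT ≈ 113 °C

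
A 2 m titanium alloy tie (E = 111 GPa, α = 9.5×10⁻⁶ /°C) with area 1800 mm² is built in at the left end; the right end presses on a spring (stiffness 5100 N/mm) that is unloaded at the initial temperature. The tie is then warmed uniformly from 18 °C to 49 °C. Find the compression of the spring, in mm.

δ ≈ 0.56 mm

The unrestrained thermal change is αΔT L = 9.5×10⁻⁶ × 31 × 2000 = 0.589 mm.
Let P be the compressive force at the spring. The tie shortens elastically by PL/(AE) and the spring compresses by P/k; together these equal δ_free.
P [ L/(AE) + 1/k ] = δ_free → P [ 2000/(1800×111×10³) + 1/(5100) ] = 0.589.
P = 0.589 / 0.0002061 = 2858 N.
Spring compression = P/k = 2858/(5100) = 0.5604 mm.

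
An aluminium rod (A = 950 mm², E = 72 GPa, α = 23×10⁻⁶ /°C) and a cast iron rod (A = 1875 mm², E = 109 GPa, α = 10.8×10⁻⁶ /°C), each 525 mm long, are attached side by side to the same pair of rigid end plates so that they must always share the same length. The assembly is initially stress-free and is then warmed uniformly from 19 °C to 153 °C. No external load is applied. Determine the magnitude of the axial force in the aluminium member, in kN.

P ≈ 83.8 kN (compressive in the aluminium)

Both members must finish at the same length. With the larger α, the aluminium tends to over-expand; the plates restrain it, putting the aluminium in compression and the cast iron in tension. With no external load the two internal forces are equal and opposite, magnitude P.
Equating the net (thermal + elastic) strains gives |α₁ − α₂|·ΔT = P·[1/(A₁E₁) + 1/(A₂E₂)].
|α₁ − α₂|·ΔT = 12.2×10⁻⁶ × 134 = 0.001635.
1/(A₁E₁) + 1/(A₂E₂) = 1/(950×72×10³) + 1/(1875×109×10³) = 1.951×10⁻⁸ N⁻¹.
P = 0.001635 / 1.951×10⁻⁸ = 83780 N = 83.78 kN.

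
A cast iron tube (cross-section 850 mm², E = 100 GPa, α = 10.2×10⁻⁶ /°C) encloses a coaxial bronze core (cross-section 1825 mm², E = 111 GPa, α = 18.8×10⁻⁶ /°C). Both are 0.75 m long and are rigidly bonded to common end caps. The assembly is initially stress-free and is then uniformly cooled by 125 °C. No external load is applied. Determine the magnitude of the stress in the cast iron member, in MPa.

σ ≈ 75.7 MPa (compressive)

Equilibrium of a rigid end plate with no external load gives equal and opposite internal forces ±P in the two members. Since α_{bronze} > α_{cast iron}, cooling drives the bronze into tension and the cast iron into compression.
Equating the net (thermal + elastic) strains gives |α₁ − α₂|·ΔT = P·[1/(A₁E₁) + 1/(A₂E₂)].
|α₁ − α₂|·ΔT = 8.6×10⁻⁶ × 125 = 0.001075.
1/(A₁E₁) + 1/(A₂E₂) = 1/(850×100×10³) + 1/(1825×111×10³) = 1.67×10⁻⁸ N⁻¹.
So P = 0.001075 / 1.67×10⁻⁸ = 64.37 kN.
σ_{cast iron} = P/A₁ = 64370/850 = 75.73 MPa, compressive.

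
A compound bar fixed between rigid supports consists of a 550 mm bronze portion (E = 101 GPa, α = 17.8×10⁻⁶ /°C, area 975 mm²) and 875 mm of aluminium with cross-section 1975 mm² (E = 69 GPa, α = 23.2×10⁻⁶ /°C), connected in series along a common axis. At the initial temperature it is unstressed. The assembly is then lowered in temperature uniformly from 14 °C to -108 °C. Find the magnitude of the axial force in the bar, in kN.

If the supports were absent, the total length change would be Σ αᵢΔT Lᵢ = 17.8×10⁻⁶×122×550 + 23.2×10⁻⁶×122×875 = 3.671 mm.
The walls prevent any net length change, so an axial force P (same in every segment) develops. Compatibility: P · Σ Lᵢ/(AᵢEᵢ) = δ_free.
Σ Lᵢ/(AᵢEᵢ) = 550/(975×101×10³) + 875/(1975×69×10³) = 1.201×10⁻⁵ mm/N.
Hence P = δ_free / Σ(L/AE) = 3.671/1.201×10⁻⁵ = 305.8 kN (tensile).

P ≈ 306 kN (tensile)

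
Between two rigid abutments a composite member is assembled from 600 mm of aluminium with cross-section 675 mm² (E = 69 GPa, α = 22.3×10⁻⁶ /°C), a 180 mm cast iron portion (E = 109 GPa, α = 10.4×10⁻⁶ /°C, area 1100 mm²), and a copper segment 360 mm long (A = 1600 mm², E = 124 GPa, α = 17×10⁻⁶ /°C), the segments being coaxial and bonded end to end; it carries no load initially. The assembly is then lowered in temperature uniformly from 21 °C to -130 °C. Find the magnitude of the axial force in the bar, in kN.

P ≈ 199 kN (tensile)

With the walls removed the bar would change length by δ_free = Σ αᵢΔT Lᵢ = 22.3×10⁻⁶×151×600 + 10.4×10⁻⁶×151×180 + 17×10⁻⁶×151×360 = 3.227 mm.
Since the ends are fixed, an axial force P builds up, equal in every segment, with P · Σ Lᵢ/(AᵢEᵢ) = δ_free.
Σ Lᵢ/(AᵢEᵢ) = 600/(675×69×10³) + 180/(1100×109×10³) + 360/(1600×124×10³) = 1.62×10⁻⁵ mm/N.
P = 3.227 / 1.62×10⁻⁵ = 199200 N = 199.2 kN, tensile.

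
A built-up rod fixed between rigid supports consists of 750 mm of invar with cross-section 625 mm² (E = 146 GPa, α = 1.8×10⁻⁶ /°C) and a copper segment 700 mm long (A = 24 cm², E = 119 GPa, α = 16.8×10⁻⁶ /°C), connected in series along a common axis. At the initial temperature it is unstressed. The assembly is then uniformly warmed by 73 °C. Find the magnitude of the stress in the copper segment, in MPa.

If the supports were absent, the total length change would be Σ αᵢΔT Lᵢ = 1.8×10⁻⁶×73×750 + 16.8×10⁻⁶×73×700 = 0.957 mm.
Since the ends are fixed, an axial force P builds up, equal in every segment, with P · Σ Lᵢ/(AᵢEᵢ) = δ_free.
The series flexibility is Σ Lᵢ/(AᵢEᵢ) = 750/(625×146×10³) + 700/(2400×119×10³) = 1.067×10⁻⁵ mm/N.
P = 0.957 / 1.067×10⁻⁵ = 89690 N = 89.69 kN, compressive.
σ_{copper} = P / A = 89690 / 2400 = 37.37 MPa.

σ ≈ 37.4 MPa (compressive)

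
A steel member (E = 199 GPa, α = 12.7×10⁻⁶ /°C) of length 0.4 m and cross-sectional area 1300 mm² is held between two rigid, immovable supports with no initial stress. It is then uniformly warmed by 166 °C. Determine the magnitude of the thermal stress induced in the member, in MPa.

σ ≈ 420 MPa (compressive)

Because both ends are immovable the net strain is zero, and the suppressed thermal strain is αΔT = 12.7×10⁻⁶ × 166 = 2108.2×10⁻⁶.
The stress required to suppress this strain is σ = Eε = 199×10³ × 2108.2×10⁻⁶ = 419.5 MPa, compressive since the member is trying to expand.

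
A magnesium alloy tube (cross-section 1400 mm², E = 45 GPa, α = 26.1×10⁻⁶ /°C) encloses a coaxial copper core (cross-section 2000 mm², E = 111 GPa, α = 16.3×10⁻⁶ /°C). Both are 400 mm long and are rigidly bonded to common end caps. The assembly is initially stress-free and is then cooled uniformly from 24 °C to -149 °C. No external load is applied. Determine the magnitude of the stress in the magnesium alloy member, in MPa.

Both members must finish at the same length. With the larger α, the magnesium alloy tends to over-contract; the plates restrain it, putting the magnesium alloy in tension and the copper in compression. With no external load the two internal forces are equal and opposite, magnitude P.
Setting the final lengths equal and cancelling L: (α₁ − α₂)ΔT = P/(A₁E₁) + P/(A₂E₂).
|α₁ − α₂|·ΔT = 9.8×10⁻⁶ × 173 = 0.001695.
1/(A₁E₁) + 1/(A₂E₂) = 1/(1400×45×10³) + 1/(2000×111×10³) = 2.038×10⁻⁸ N⁻¹.
P = 0.001695 / 2.038×10⁻⁸ = 83200 N = 83.2 kN.
σ_{magnesium alloy} = P/A₁ = 83200/1400 = 59.43 MPa, tensile.

σ ≈ 59.4 MPa (tensile)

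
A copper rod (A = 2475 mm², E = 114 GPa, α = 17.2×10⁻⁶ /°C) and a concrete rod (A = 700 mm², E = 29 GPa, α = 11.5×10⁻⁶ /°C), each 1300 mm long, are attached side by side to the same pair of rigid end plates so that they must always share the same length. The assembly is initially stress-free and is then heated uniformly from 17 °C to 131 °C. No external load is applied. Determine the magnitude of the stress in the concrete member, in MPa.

Both members must finish at the same length. With the larger α, the copper tends to over-expand; the plates restrain it, putting the copper in compression and the concrete in tension. With no external load the two internal forces are equal and opposite, magnitude P.
Setting the final lengths equal and cancelling L: (α₁ − α₂)ΔT = P/(A₁E₁) + P/(A₂E₂).
|α₁ − α₂|·ΔT = 5.7×10⁻⁶ × 114 = 0.0006498.
1/(A₁E₁) + 1/(A₂E₂) = 1/(2475×114×10³) + 1/(700×29×10³) = 5.281×10⁻⁸ N⁻¹.
P = 0.0006498 / 5.281×10⁻⁸ = 12310 N = 12.31 kN.
σ_{concrete} = P/A₂ = 12310/700 = 17.58 MPa, tensile.

σ ≈ 17.6 MPa (tensile)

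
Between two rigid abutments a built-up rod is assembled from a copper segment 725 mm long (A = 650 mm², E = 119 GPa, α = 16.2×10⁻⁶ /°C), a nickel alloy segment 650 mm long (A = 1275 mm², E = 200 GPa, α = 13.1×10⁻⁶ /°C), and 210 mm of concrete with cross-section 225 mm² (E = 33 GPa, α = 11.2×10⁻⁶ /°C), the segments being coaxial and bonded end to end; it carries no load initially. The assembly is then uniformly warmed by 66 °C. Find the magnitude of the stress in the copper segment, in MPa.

σ ≈ 57.1 MPa (compressive)

Free thermal expansion of the whole bar: Σ αᵢΔT Lᵢ = 16.2×10⁻⁶×66×725 + 13.1×10⁻⁶×66×650 + 11.2×10⁻⁶×66×210 = 1.492 mm.
The walls prevent any net length change, so an axial force P (same in every segment) develops. Compatibility: P · Σ Lᵢ/(AᵢEᵢ) = δ_free.
The series flexibility is Σ Lᵢ/(AᵢEᵢ) = 725/(650×119×10³) + 650/(1275×200×10³) + 210/(225×33×10³) = 4.02×10⁻⁵ mm/N.
P = 1.492 / 4.02×10⁻⁵ = 37120 N = 37.12 kN, compressive.
σ_{copper} = P / A = 37120 / 650 = 57.11 MPa.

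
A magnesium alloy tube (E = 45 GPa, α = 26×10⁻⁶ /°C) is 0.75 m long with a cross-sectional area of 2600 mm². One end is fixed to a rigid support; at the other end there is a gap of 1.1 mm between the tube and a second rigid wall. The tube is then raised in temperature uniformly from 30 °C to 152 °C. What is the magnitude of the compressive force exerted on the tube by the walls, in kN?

Free thermal elongation = αΔT L = 26×10⁻⁶ × 122 × 750 = 2.379 mm.
This exceeds the 1.1 mm gap, so the wall pushes back. The portion of expansion that must be recovered elastically is δ_free − gap = 2.379 − 1.1 = 1.279 mm.
That suppressed elongation corresponds to σ = E·Δ/L = 45×10³ × 1.279/750 = 76.74 MPa.
Force on the wall = σA = 76.74 × 2600 mm² = 199.5 kN.

P ≈ 200 kN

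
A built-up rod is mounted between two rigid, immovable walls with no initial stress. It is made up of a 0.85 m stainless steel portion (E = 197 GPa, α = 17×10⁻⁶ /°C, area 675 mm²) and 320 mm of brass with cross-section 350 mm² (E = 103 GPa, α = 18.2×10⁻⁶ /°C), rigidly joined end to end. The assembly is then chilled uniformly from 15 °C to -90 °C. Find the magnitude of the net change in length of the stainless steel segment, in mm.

If the supports were absent, the total length change would be Σ αᵢΔT Lᵢ = 17×10⁻⁶×105×850 + 18.2×10⁻⁶×105×320 = 2.129 mm.
Since the ends are fixed, an axial force P builds up, equal in every segment, with P · Σ Lᵢ/(AᵢEᵢ) = δ_free.
Σ Lᵢ/(AᵢEᵢ) = 850/(675×197×10³) + 320/(350×103×10³) = 1.527×10⁻⁵ mm/N.
P = 2.129 / 1.527×10⁻⁵ = 139400 N = 139.4 kN, tensile.
For the stainless steel segment, free thermal change = 17×10⁻⁶×105×850 = 1.517 mm and elastic change from P = 139400×850/(675×197×10³) = 0.8912 mm; these oppose, so the net change is 0.626 mm (segment shortens).

|ΔL| ≈ 0.626 mm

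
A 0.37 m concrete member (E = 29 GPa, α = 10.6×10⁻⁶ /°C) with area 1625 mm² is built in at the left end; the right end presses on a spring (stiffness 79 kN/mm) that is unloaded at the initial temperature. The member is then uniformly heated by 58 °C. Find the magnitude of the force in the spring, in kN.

P ≈ 11.1 kN

Free thermal expansion: δ_free = αΔT L = 10.6×10⁻⁶ × 58 × 370 = 0.2275 mm.
With a force P in the spring, the elastic change of the member is PL/(AE) and that of the spring is P/k; compatibility requires their sum to equal δ_free.
P [ L/(AE) + 1/k ] = δ_free → P [ 370/(1625×29×10³) + 1/(79×10³) ] = 0.2275.
P = 0.2275 / 2.051×10⁻⁵ = 11090 N.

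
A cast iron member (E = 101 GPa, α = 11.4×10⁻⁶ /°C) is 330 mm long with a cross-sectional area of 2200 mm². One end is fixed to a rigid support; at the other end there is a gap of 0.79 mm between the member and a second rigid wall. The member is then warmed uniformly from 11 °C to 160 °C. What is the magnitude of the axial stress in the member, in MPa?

σ ≈ 0 MPa

If the wall were absent the member would grow by αΔT L = 11.4×10⁻⁶ × 149 × 330 = 0.5605 mm.
Since δ_free = 0.561 mm is less than the 0.79 mm gap, the member never touches the wall. No axial force develops.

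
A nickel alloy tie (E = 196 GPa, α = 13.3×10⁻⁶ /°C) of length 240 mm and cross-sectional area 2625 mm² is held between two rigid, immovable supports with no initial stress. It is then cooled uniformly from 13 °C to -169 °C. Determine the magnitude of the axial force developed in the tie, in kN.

The ends cannot move, so σ = EαΔT = 196×10³ × 13.3×10⁻⁶ × 182 = 474.4 MPa.
Axial force P = σA = 474.4 × 2625 = 1.245×10⁶ N = 1245 kN, tensile.

P ≈ 1250 kN (tensile)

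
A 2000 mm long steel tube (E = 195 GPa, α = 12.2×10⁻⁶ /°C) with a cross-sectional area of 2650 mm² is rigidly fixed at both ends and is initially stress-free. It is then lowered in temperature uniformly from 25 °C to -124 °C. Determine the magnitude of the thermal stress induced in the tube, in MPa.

σ ≈ 354 MPa (tensile)

With length fixed, the mechanical strain must cancel the thermal strain αΔT = 12.2×10⁻⁶ × 149 = 1817.8×10⁻⁶.
The stress required to suppress this strain is σ = Eε = 195×10³ × 1817.8×10⁻⁶ = 354.5 MPa, tensile since the tube is trying to contract.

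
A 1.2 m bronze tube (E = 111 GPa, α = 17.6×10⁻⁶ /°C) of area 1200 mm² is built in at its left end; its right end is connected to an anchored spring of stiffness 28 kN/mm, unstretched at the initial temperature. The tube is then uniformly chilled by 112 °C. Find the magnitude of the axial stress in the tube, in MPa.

Free thermal contraction: δ_free = αΔT L = 17.6×10⁻⁶ × 112 × 1200 = 2.365 mm.
With a force P in the spring, the elastic change of the tube is PL/(AE) and that of the spring is P/k; compatibility requires their sum to equal δ_free.
So P = δ_free / [L/(AE) + 1/k] = 2.365 / [ 1200/(1200×111×10³) + 1/(28×10³) ].
P = 2.365 / 4.472×10⁻⁵ = 52890 N.
σ = P/A = 52890/1200 = 44.08 MPa.

σ ≈ 44.1 MPa (tensile)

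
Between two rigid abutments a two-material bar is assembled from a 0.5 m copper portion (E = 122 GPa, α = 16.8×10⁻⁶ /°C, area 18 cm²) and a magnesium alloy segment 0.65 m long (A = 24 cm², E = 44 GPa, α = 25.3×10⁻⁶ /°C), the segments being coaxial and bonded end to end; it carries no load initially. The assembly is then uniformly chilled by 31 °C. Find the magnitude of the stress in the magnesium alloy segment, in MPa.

With the walls removed the bar would change length by δ_free = Σ αᵢΔT Lᵢ = 16.8×10⁻⁶×31×500 + 25.3×10⁻⁶×31×650 = 0.7702 mm.
The walls prevent any net length change, so an axial force P (same in every segment) develops. Compatibility: P · Σ Lᵢ/(AᵢEᵢ) = δ_free.
Σ Lᵢ/(AᵢEᵢ) = 500/(1800×122×10³) + 650/(2400×44×10³) = 8.432×10⁻⁶ mm/N.
Hence P = δ_free / Σ(L/AE) = 0.7702/8.432×10⁻⁶ = 91.34 kN (tensile).
σ_{magnesium alloy} = P / A = 91340 / 2400 = 38.06 MPa.

σ ≈ 38.1 MPa (tensile)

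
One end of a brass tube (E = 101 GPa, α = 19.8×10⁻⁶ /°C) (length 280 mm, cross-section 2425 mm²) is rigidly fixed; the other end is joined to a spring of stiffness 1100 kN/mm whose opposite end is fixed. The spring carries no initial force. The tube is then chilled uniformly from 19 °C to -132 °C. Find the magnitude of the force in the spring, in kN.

P ≈ 408 kN

The unrestrained thermal change is αΔT L = 19.8×10⁻⁶ × 151 × 280 = 0.8371 mm.
Let P be the tensile force in the spring. The tube extends elastically by PL/(AE) and the spring stretches by P/k; together these equal δ_free.
P [ L/(AE) + 1/k ] = δ_free → P [ 280/(2425×101×10³) + 1/(1100×10³) ] = 0.8371.
P = 0.8371 / 2.052×10⁻⁶ = 407900 N.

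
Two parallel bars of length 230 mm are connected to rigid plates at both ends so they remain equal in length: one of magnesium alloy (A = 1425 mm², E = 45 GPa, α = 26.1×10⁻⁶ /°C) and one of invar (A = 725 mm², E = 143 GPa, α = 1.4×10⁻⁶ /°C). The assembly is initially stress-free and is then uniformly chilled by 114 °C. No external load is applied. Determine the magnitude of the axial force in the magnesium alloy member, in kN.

Both members must finish at the same length. With the larger α, the magnesium alloy tends to over-contract; the plates restrain it, putting the magnesium alloy in tension and the invar in compression. With no external load the two internal forces are equal and opposite, magnitude P.
Compatibility of the two members (thermal + elastic change equal): (α₁ − α₂)ΔT = P·[1/(A₁E₁) + 1/(A₂E₂)].
|α₁ − α₂|·ΔT = 24.7×10⁻⁶ × 114 = 0.002816.
1/(A₁E₁) + 1/(A₂E₂) = 1/(1425×45×10³) + 1/(725×143×10³) = 2.524×10⁻⁸ N⁻¹.
P = 0.002816 / 2.524×10⁻⁸ = 111600 N = 111.6 kN.

P ≈ 112 kN (tensile in the magnesium alloy)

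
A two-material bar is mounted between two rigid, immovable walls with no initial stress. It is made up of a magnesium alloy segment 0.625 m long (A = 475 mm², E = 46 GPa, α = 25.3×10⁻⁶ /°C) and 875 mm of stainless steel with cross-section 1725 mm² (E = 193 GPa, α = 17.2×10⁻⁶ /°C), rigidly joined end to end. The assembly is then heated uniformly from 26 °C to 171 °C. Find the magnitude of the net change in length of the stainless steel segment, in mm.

|ΔL| ≈ 1.81 mm

If the supports were absent, the total length change would be Σ αᵢΔT Lᵢ = 25.3×10⁻⁶×145×625 + 17.2×10⁻⁶×145×875 = 4.475 mm.
The walls prevent any net length change, so an axial force P (same in every segment) develops. Compatibility: P · Σ Lᵢ/(AᵢEᵢ) = δ_free.
The series flexibility is Σ Lᵢ/(AᵢEᵢ) = 625/(475×46×10³) + 875/(1725×193×10³) = 3.123×10⁻⁵ mm/N.
So P = 4.475 / 3.123×10⁻⁵ = 143.3 kN, compressive.
For the stainless steel segment, free thermal change = 17.2×10⁻⁶×145×875 = 2.182 mm and elastic change from P = 143300×875/(1725×193×10³) = 0.3766 mm; these oppose, so the net change is 1.81 mm (segment lengthens).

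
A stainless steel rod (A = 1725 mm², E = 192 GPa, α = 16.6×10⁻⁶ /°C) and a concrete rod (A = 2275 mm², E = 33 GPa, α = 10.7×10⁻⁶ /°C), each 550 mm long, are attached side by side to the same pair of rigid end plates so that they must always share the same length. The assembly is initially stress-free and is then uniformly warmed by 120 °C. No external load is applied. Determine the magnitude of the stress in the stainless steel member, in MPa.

σ ≈ 25.1 MPa (compressive)

Both members must finish at the same length. With the larger α, the stainless steel tends to over-expand; the plates restrain it, putting the stainless steel in compression and the concrete in tension. With no external load the two internal forces are equal and opposite, magnitude P.
Setting the final lengths equal and cancelling L: (α₁ − α₂)ΔT = P/(A₁E₁) + P/(A₂E₂).
|α₁ − α₂|·ΔT = 5.9×10⁻⁶ × 120 = 0.000708.
1/(A₁E₁) + 1/(A₂E₂) = 1/(1725×192×10³) + 1/(2275×33×10³) = 1.634×10⁻⁸ N⁻¹.
So P = 0.000708 / 1.634×10⁻⁸ = 43.33 kN.
σ_{stainless steel} = P/A₁ = 43330/1725 = 25.12 MPa, compressive.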